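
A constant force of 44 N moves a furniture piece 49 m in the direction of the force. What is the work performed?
W = F·d = (44)(49) = 2156 J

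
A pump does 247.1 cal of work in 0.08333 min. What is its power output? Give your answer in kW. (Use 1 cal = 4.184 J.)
Convert to SI: W = 1033.87 J, t = 4.9998 s
P = W/t = 1033.87/4.9998 = 206.782 W = 0.2068 kW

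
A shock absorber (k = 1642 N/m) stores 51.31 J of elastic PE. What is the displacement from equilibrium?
x = √(2·PE/k) = √(2·51.31/1642) = 0.25 m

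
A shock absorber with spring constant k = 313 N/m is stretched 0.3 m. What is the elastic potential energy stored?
PE = ½kx² = ½(313)(0.3)² = 14.09 J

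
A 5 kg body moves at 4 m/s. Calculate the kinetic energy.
KE = ½mv² = ½(5)(4)² = 40.0 J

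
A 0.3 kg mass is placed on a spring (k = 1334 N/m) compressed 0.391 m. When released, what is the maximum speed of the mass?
½kx² = ½mv² ⇒ v = x√(k/m) = (0.391)√(1334/0.3) = 26.07 m/s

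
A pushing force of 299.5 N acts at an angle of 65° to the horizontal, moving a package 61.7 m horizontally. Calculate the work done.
W = F·d·cosθ = (299.5)(61.7)cos(65°) = 7810 J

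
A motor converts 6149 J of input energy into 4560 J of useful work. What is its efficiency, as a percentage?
η = W_out/W_in = 4560/6149 = 74.16%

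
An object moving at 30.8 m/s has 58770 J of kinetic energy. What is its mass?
m = 2·KE/v² = 2·58770/(30.8)² = 123.9 kg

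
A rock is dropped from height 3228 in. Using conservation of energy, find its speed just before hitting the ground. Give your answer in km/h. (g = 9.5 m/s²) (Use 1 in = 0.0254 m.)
Convert to SI: h = 81.9912 m
mgh = ½mv² ⇒ v = √(2gh) = √(2·9.5·81.9912) = 39.4694 m/s = 142.1 km/h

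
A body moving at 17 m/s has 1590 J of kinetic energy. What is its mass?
m = 2·KE/v² = 2·1590/(17)² = 11.0 kg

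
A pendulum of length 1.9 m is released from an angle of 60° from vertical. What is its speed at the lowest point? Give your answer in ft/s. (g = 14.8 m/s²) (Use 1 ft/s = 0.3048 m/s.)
h = L(1 − cosθ) = 1.9(1 − cos60°) = 0.95 m
v = √(2gh) = √(2·14.8·0.95) = 5.30283 m/s = 17.4 ft/s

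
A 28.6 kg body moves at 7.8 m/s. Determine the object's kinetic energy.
KE = ½mv² = ½(28.6)(7.8)² = 870.0 J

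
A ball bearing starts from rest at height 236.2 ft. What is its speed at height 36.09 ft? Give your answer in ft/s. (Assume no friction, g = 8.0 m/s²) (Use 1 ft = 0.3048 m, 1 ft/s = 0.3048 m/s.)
Convert to SI: h₁−h₂ = 60.9935 m
mgh₁ = mgh₂ + ½mv² ⇒ v = √(2g(h₁−h₂)) = √(2·8.0·60.9935) = 31.2393 m/s = 102.5 ft/s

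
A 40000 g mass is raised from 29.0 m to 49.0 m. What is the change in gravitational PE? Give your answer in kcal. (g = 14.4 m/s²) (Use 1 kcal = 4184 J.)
Convert to SI: m = 40.0 kg, Δh = 20.0 m
ΔPE = mgΔh = (40.0)(14.4)(20.0) = 11520.0 J = 2.753 kcal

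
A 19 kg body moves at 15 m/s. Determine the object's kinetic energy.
KE = ½mv² = ½(19)(15)² = 2137.5 J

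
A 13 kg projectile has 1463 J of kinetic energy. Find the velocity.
v = √(2·KE/m) = √(2·1463/13) = 15.0 m/s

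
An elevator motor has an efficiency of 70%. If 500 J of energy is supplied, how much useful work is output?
W_out = η·W_in = 0.7·500 = 350.0 J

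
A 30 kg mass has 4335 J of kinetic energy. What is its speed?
v = √(2·KE/m) = √(2·4335/30) = 17.0 m/s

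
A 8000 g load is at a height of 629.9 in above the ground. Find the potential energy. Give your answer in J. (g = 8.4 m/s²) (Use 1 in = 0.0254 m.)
Convert to SI: m = 8.0 kg, h = 15.9995 m
PE = mgh = (8.0)(8.4)(15.9995) = 1075 J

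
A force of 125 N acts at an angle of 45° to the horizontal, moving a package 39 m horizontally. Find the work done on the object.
W = F·d·cosθ = (125)(39)cos(45°) = 3447 J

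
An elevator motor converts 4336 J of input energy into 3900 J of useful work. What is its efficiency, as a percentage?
η = W_out/W_in = 3900/4336 = 89.94%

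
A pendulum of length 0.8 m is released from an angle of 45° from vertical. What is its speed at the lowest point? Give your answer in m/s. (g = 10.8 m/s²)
h = L(1 − cosθ) = 0.8(1 − cos45°) = 0.234315 m
v = √(2gh) = √(2·10.8·0.234315) = 2.25 m/s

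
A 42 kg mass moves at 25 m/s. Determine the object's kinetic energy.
KE = ½mv² = ½(42)(25)² = 13125.0 J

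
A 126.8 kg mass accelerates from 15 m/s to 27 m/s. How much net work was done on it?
W = ΔKE = ½m(v₂² − v₁²) = ½(126.8)(27² − 15²) = 31953.6 J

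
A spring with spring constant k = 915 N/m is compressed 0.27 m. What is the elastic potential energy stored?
PE = ½kx² = ½(915)(0.27)² = 33.35 J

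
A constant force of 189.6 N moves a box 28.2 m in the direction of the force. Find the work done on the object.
W = F·d = (189.6)(28.2) = 5347 J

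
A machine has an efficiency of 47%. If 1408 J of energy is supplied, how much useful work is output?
W_out = η·W_in = 0.47·1408 = 661.76 J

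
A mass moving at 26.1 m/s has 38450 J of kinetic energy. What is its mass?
m = 2·KE/v² = 2·38450/(26.1)² = 112.9 kg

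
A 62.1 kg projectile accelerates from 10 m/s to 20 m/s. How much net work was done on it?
W = ΔKE = ½m(v₂² − v₁²) = ½(62.1)(20² − 10²) = 9315.0 J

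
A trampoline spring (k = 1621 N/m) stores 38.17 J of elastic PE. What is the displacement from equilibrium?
x = √(2·PE/k) = √(2·38.17/1621) = 0.217 m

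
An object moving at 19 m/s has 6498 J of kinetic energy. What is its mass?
m = 2·KE/v² = 2·6498/(19)² = 36.0 kg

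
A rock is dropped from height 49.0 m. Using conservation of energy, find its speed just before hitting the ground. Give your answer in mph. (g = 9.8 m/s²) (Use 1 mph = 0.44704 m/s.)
mgh = ½mv² ⇒ v = √(2gh) = √(2·9.8·49.0) = 30.9903 m/s = 69.32 mph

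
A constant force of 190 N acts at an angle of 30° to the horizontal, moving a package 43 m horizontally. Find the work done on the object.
W = F·d·cosθ = (190)(43)cos(30°) = 7075 J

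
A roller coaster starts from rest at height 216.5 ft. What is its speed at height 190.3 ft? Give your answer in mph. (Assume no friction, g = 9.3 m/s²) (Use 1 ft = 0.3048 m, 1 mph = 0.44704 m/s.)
Convert to SI: h₁−h₂ = 7.98576 m
mgh₁ = mgh₂ + ½mv² ⇒ v = √(2g(h₁−h₂)) = √(2·9.3·7.98576) = 12.1875 m/s = 27.26 mph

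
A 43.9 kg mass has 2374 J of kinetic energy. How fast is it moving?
v = √(2·KE/m) = √(2·2374/43.9) = 10.4 m/s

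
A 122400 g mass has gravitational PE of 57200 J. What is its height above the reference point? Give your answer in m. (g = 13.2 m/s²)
Convert to SI: m = 122.4 kg, PE = 57200.0 J
h = PE/(mg) = 57200.0/(122.4·13.2) = 35.4 m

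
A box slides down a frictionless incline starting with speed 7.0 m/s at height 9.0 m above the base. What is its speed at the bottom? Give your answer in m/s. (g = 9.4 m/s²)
½mv₀² + mgh = ½mv² ⇒ v = √(v₀² + 2gh) = √(7.0² + 2·9.4·9.0) = 14.77 m/s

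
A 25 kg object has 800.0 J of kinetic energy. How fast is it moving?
v = √(2·KE/m) = √(2·800.0/25) = 8.0 m/s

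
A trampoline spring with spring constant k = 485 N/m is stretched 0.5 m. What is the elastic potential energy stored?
PE = ½kx² = ½(485)(0.5)² = 60.63 J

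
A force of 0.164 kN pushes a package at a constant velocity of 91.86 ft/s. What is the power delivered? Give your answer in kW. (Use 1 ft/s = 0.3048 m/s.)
Convert to SI: F = 164.0 N, v = 27.9989 m/s
P = Fv = (164.0)(27.9989) = 4591.82 W = 4.592 kW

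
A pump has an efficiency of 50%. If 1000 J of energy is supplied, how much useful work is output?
W_out = η·W_in = 0.5·1000 = 500.0 J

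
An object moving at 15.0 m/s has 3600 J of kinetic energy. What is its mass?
m = 2·KE/v² = 2·3600/(15.0)² = 32.0 kg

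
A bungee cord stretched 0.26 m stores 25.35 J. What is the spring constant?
k = 2·PE/x² = 2·25.35/(0.26)² = 750.0 N/m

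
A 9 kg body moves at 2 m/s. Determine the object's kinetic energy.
KE = ½mv² = ½(9)(2)² = 18.0 J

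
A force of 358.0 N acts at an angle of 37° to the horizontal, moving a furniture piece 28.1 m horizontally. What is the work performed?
W = F·d·cosθ = (358.0)(28.1)cos(37°) = 8034 J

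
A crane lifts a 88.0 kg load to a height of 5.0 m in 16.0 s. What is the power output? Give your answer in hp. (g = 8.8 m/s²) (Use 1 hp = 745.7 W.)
P = mgh/t = (88.0)(8.8)(5.0)/16.0 = 242.0 W = 0.3245 hp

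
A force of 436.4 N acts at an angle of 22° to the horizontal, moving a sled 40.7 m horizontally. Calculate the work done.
W = F·d·cosθ = (436.4)(40.7)cos(22°) = 16470 J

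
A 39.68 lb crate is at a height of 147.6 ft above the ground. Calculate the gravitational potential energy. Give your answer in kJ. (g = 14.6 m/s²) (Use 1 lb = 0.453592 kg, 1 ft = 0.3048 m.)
Convert to SI: m = 17.9985 kg, h = 44.9885 m
PE = mgh = (17.9985)(14.6)(44.9885) = 11822.0 J = 11.82 kJ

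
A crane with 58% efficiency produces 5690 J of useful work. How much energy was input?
W_in = W_out/η = 5690/0.58 = 9810 J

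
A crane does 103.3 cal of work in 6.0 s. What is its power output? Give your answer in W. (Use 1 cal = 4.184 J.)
Convert to SI: W = 432.207 J, t = 6.0 s
P = W/t = 432.207/6.0 = 72.03 W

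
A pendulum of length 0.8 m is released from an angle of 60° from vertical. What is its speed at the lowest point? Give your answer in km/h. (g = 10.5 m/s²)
h = L(1 − cosθ) = 0.8(1 − cos60°) = 0.4 m
v = √(2gh) = √(2·10.5·0.4) = 2.89828 m/s = 10.43 km/h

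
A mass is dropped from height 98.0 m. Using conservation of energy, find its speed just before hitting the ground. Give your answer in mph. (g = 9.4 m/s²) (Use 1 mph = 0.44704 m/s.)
mgh = ½mv² ⇒ v = √(2gh) = √(2·9.4·98.0) = 42.9232 m/s = 96.02 mph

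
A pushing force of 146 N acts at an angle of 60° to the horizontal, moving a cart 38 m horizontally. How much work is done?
W = F·d·cosθ = (146)(38)cos(60°) = 2774 J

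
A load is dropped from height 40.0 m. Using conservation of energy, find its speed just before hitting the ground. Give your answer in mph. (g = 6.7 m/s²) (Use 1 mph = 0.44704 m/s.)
mgh = ½mv² ⇒ v = √(2gh) = √(2·6.7·40.0) = 23.1517 m/s = 51.79 mph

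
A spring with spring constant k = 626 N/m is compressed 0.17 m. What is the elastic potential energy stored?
PE = ½kx² = ½(626)(0.17)² = 9.046 J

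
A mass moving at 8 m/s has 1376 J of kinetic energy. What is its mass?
m = 2·KE/v² = 2·1376/(8)² = 43.0 kg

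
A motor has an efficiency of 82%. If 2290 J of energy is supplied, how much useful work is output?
W_out = η·W_in = 0.82·2290 = 1877.8 J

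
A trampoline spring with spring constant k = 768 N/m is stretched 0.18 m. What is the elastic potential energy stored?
PE = ½kx² = ½(768)(0.18)² = 12.44 J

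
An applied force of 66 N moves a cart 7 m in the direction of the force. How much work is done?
W = F·d = (66)(7) = 462.0 J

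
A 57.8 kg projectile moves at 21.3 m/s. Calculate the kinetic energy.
KE = ½mv² = ½(57.8)(21.3)² = 13110 J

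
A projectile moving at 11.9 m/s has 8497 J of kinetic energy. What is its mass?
m = 2·KE/v² = 2·8497/(11.9)² = 120.0 kg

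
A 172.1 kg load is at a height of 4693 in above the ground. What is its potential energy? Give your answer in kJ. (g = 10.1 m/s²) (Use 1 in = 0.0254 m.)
Convert to SI: m = 172.1 kg, h = 119.202 m
PE = mgh = (172.1)(10.1)(119.202) = 207198 J = 207.2 kJ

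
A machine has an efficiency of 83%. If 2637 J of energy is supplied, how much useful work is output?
W_out = η·W_in = 0.83·2637 = 2188.71 J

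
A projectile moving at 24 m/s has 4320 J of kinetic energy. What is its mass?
m = 2·KE/v² = 2·4320/(24)² = 15.0 kg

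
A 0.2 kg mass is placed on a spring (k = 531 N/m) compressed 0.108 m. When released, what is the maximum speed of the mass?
½kx² = ½mv² ⇒ v = x√(k/m) = (0.108)√(531/0.2) = 5.565 m/s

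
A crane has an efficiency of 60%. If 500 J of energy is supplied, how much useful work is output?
W_out = η·W_in = 0.6·500 = 300.0 J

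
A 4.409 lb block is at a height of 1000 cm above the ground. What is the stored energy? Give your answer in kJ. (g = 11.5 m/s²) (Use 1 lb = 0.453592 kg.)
Convert to SI: m = 1.99989 kg, h = 10.0 m
PE = mgh = (1.99989)(11.5)(10.0) = 229.987 J = 0.23 kJ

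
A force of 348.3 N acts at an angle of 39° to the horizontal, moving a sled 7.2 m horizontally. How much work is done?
W = F·d·cosθ = (348.3)(7.2)cos(39°) = 1949 J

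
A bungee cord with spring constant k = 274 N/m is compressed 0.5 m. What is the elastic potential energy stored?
PE = ½kx² = ½(274)(0.5)² = 34.25 J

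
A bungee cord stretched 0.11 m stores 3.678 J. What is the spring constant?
k = 2·PE/x² = 2·3.678/(0.11)² = 607.9 N/m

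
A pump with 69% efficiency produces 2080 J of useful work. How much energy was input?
W_in = W_out/η = 2080/0.69 = 3014 J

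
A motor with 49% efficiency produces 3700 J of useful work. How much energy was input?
W_in = W_out/η = 3700/0.49 = 7551 J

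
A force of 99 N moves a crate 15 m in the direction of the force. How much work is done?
W = F·d = (99)(15) = 1485 J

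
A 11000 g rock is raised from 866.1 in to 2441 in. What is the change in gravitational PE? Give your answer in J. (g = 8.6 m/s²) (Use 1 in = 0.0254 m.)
Convert to SI: m = 11.0 kg, Δh = 40.0025 m
ΔPE = mgΔh = (11.0)(8.6)(40.0025) = 3784 J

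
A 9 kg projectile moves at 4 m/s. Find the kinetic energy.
KE = ½mv² = ½(9)(4)² = 72.0 J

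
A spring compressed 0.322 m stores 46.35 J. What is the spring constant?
k = 2·PE/x² = 2·46.35/(0.322)² = 894.1 N/m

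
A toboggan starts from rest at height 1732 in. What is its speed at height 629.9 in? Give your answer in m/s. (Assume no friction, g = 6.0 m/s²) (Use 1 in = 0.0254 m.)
Convert to SI: h₁−h₂ = 27.9933 m
mgh₁ = mgh₂ + ½mv² ⇒ v = √(2g(h₁−h₂)) = √(2·6.0·27.9933) = 18.33 m/s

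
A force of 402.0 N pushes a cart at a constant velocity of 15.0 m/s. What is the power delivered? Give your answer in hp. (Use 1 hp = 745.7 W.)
P = Fv = (402.0)(15.0) = 6030.0 W = 8.086 hp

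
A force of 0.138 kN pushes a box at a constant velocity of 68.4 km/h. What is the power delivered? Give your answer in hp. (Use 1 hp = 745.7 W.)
Convert to SI: F = 138.0 N, v = 19.0 m/s
P = Fv = (138.0)(19.0) = 2622.0 W = 3.516 hp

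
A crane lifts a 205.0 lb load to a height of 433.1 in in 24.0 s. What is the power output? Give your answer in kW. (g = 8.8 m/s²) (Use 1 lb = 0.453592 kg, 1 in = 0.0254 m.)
Convert to SI: m = 92.9864 kg, h = 11.0007 m, t = 24.0 s
P = mgh/t = (92.9864)(8.8)(11.0007)/24.0 = 375.07 W = 0.3751 kW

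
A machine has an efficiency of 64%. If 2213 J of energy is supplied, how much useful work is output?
W_out = η·W_in = 0.64·2213 = 1416.32 J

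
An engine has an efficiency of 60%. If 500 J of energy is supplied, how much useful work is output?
W_out = η·W_in = 0.6·500 = 300.0 J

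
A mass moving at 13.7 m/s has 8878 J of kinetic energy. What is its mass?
m = 2·KE/v² = 2·8878/(13.7)² = 94.6 kg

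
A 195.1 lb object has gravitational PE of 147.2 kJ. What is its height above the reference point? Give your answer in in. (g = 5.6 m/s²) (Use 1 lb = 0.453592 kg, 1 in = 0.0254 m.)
Convert to SI: m = 88.4958 kg, PE = 147200 J
h = PE/(mg) = 147200/(88.4958·5.6) = 297.028 m = 11690 in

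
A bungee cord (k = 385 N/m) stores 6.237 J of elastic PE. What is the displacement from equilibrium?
x = √(2·PE/k) = √(2·6.237/385) = 0.18 m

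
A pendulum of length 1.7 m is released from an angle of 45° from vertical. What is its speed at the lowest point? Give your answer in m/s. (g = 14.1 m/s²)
h = L(1 − cosθ) = 1.7(1 − cos45°) = 0.497918 m
v = √(2gh) = √(2·14.1·0.497918) = 3.747 m/s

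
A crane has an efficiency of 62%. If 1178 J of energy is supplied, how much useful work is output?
W_out = η·W_in = 0.62·1178 = 730.36 J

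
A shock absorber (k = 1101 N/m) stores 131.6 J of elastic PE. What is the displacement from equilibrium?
x = √(2·PE/k) = √(2·131.6/1101) = 0.4889 m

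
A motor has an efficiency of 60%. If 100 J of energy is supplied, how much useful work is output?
W_out = η·W_in = 0.6·100 = 60.0 J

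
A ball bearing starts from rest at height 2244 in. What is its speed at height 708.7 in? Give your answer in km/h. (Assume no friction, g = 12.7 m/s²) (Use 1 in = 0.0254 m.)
Convert to SI: h₁−h₂ = 38.9966 m
mgh₁ = mgh₂ + ½mv² ⇒ v = √(2g(h₁−h₂)) = √(2·12.7·38.9966) = 31.4724 m/s = 113.3 km/h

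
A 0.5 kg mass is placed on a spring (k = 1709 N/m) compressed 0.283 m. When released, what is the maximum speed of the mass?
½kx² = ½mv² ⇒ v = x√(k/m) = (0.283)√(1709/0.5) = 16.55 m/s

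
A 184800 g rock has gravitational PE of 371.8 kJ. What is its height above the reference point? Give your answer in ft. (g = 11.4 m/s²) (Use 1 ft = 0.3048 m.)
Convert to SI: m = 184.8 kg, PE = 371800 J
h = PE/(mg) = 371800/(184.8·11.4) = 176.483 m = 579.0 ft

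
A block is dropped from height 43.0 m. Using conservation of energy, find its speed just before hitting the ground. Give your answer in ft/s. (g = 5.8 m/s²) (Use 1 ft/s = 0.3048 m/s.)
mgh = ½mv² ⇒ v = √(2gh) = √(2·5.8·43.0) = 22.3338 m/s = 73.27 ft/s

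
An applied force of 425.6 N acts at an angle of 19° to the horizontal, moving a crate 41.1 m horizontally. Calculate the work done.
W = F·d·cosθ = (425.6)(41.1)cos(19°) = 16540 J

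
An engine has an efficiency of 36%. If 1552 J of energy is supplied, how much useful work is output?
W_out = η·W_in = 0.36·1552 = 558.72 J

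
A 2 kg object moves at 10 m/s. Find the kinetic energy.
KE = ½mv² = ½(2)(10)² = 100.0 J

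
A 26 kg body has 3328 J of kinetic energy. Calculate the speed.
v = √(2·KE/m) = √(2·3328/26) = 16.0 m/s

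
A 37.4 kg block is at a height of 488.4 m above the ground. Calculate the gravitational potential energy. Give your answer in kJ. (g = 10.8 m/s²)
PE = mgh = (37.4)(10.8)(488.4) = 197275 J = 197.3 kJ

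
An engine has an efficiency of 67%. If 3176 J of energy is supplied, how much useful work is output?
W_out = η·W_in = 0.67·3176 = 2127.92 J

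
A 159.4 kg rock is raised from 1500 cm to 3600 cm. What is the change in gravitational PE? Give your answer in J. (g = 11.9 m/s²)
Convert to SI: m = 159.4 kg, Δh = 21.0 m
ΔPE = mgΔh = (159.4)(11.9)(21.0) = 39830 J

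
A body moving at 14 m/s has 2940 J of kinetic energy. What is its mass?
m = 2·KE/v² = 2·2940/(14)² = 30.0 kg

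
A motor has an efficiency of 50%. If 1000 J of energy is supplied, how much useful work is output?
W_out = η·W_in = 0.5·1000 = 500.0 J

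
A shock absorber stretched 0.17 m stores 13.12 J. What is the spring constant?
k = 2·PE/x² = 2·13.12/(0.17)² = 908.0 N/m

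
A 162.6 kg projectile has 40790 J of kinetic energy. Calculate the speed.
v = √(2·KE/m) = √(2·40790/162.6) = 22.4 m/s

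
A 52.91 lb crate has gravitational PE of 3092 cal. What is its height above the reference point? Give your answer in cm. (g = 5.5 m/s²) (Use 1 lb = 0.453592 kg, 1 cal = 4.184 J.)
Convert to SI: m = 23.9996 kg, PE = 12936.9 J
h = PE/(mg) = 12936.9/(23.9996·5.5) = 98.0089 m = 9801 cm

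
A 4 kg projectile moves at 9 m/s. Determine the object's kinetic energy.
KE = ½mv² = ½(4)(9)² = 162.0 J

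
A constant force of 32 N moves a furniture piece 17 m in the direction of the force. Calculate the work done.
W = F·d = (32)(17) = 544.0 J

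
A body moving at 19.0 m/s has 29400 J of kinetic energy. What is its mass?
m = 2·KE/v² = 2·29400/(19.0)² = 162.9 kg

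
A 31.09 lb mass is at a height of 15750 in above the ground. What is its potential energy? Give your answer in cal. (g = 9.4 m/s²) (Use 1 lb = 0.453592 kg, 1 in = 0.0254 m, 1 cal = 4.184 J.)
Convert to SI: m = 14.1022 kg, h = 400.05 m
PE = mgh = (14.1022)(9.4)(400.05) = 53030.8 J = 12670 cal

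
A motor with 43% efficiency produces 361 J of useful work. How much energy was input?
W_in = W_out/η = 361/0.43 = 839.5 J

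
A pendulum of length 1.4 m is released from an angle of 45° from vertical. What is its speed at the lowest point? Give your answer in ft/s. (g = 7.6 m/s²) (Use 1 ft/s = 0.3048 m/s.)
h = L(1 − cosθ) = 1.4(1 − cos45°) = 0.410051 m
v = √(2gh) = √(2·7.6·0.410051) = 2.49655 m/s = 8.191 ft/s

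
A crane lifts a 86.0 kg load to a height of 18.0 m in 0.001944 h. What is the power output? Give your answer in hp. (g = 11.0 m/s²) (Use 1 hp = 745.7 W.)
Convert to SI: m = 86.0 kg, h = 18.0 m, t = 6.9984 s
P = mgh/t = (86.0)(11.0)(18.0)/6.9984 = 2433.13 W = 3.263 hp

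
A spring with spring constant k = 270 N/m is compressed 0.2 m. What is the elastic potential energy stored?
PE = ½kx² = ½(270)(0.2)² = 5.4 J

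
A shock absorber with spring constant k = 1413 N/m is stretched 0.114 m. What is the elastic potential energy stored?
PE = ½kx² = ½(1413)(0.114)² = 9.182 J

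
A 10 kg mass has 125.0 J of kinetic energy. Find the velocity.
v = √(2·KE/m) = √(2·125.0/10) = 5.0 m/s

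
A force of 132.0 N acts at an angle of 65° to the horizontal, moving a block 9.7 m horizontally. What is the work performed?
W = F·d·cosθ = (132.0)(9.7)cos(65°) = 541.1 J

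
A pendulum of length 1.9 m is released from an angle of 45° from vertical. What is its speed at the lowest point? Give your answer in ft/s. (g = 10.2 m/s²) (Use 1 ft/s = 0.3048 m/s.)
h = L(1 − cosθ) = 1.9(1 − cos45°) = 0.556497 m
v = √(2gh) = √(2·10.2·0.556497) = 3.36935 m/s = 11.05 ft/s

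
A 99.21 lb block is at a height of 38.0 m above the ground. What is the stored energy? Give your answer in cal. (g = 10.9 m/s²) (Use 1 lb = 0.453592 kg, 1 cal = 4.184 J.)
Convert to SI: m = 45.0009 kg, h = 38.0 m
PE = mgh = (45.0009)(10.9)(38.0) = 18639.4 J = 4455 cal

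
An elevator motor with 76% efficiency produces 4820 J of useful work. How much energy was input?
W_in = W_out/η = 4820/0.76 = 6342 J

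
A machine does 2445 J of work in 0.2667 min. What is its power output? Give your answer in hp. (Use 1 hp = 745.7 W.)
Convert to SI: W = 2445.0 J, t = 16.002 s
P = W/t = 2445.0/16.002 = 152.793 W = 0.2049 hp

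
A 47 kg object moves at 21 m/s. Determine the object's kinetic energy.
KE = ½mv² = ½(47)(21)² = 10363.5 J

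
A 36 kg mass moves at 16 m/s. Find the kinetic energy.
KE = ½mv² = ½(36)(16)² = 4608.0 J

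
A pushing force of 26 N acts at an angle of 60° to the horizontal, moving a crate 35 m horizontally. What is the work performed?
W = F·d·cosθ = (26)(35)cos(60°) = 455.0 J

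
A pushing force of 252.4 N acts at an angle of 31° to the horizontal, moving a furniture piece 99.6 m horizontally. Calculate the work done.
W = F·d·cosθ = (252.4)(99.6)cos(31°) = 21550 J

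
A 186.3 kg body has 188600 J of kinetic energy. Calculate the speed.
v = √(2·KE/m) = √(2·188600/186.3) = 45.0 m/s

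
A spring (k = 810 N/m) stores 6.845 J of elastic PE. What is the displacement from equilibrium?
x = √(2·PE/k) = √(2·6.845/810) = 0.13 m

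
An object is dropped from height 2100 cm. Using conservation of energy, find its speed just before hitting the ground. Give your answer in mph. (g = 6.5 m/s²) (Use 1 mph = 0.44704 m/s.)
Convert to SI: h = 21.0 m
mgh = ½mv² ⇒ v = √(2gh) = √(2·6.5·21.0) = 16.5227 m/s = 36.96 mph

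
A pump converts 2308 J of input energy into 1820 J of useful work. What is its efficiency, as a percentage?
η = W_out/W_in = 1820/2308 = 78.86%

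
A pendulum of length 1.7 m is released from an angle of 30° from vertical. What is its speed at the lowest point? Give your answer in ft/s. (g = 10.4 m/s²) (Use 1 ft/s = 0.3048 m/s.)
h = L(1 − cosθ) = 1.7(1 − cos30°) = 0.227757 m
v = √(2gh) = √(2·10.4·0.227757) = 2.17654 m/s = 7.141 ft/s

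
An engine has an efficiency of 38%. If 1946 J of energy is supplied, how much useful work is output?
W_out = η·W_in = 0.38·1946 = 739.48 J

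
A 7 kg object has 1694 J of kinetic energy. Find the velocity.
v = √(2·KE/m) = √(2·1694/7) = 22.0 m/s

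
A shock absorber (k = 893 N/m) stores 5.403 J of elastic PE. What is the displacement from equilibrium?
x = √(2·PE/k) = √(2·5.403/893) = 0.11 m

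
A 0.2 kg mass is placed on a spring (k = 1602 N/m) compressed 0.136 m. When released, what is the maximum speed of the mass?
½kx² = ½mv² ⇒ v = x√(k/m) = (0.136)√(1602/0.2) = 12.17 m/s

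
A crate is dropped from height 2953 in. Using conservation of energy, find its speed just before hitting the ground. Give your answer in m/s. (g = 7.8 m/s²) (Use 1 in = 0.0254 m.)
Convert to SI: h = 75.0062 m
mgh = ½mv² ⇒ v = √(2gh) = √(2·7.8·75.0062) = 34.21 m/s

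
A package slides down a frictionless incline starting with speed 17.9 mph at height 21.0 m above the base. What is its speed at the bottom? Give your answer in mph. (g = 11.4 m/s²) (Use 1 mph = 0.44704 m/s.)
Convert to SI: v₀ = 8.00202 m/s, h = 21.0 m
½mv₀² + mgh = ½mv² ⇒ v = √(v₀² + 2gh) = √(8.00202² + 2·11.4·21.0) = 23.2988 m/s = 52.12 mph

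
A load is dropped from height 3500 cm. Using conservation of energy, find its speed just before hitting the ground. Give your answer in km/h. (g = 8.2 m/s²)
Convert to SI: h = 35.0 m
mgh = ½mv² ⇒ v = √(2gh) = √(2·8.2·35.0) = 23.9583 m/s = 86.25 km/h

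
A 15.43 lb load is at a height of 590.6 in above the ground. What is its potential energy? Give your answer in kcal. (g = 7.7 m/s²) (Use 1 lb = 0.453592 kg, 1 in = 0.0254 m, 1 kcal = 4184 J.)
Convert to SI: m = 6.99892 kg, h = 15.0012 m
PE = mgh = (6.99892)(7.7)(15.0012) = 808.443 J = 0.1932 kcal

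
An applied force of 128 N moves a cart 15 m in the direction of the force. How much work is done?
W = F·d = (128)(15) = 1920 J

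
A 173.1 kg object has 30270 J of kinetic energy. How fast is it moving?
v = √(2·KE/m) = √(2·30270/173.1) = 18.7 m/s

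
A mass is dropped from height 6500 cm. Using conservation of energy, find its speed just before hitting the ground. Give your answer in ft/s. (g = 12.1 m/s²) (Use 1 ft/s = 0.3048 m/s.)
Convert to SI: h = 65.0 m
mgh = ½mv² ⇒ v = √(2gh) = √(2·12.1·65.0) = 39.6611 m/s = 130.1 ft/s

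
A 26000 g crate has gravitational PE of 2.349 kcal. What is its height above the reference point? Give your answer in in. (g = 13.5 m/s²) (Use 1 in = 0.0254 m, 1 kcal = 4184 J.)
Convert to SI: m = 26.0 kg, PE = 9828.22 J
h = PE/(mg) = 9828.22/(26.0·13.5) = 28.0006 m = 1102 in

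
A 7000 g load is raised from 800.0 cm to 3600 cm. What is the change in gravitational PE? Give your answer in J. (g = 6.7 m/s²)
Convert to SI: m = 7.0 kg, Δh = 28.0 m
ΔPE = mgΔh = (7.0)(6.7)(28.0) = 1313 J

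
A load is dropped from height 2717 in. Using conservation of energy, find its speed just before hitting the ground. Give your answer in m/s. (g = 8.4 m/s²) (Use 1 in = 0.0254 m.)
Convert to SI: h = 69.0118 m
mgh = ½mv² ⇒ v = √(2gh) = √(2·8.4·69.0118) = 34.05 m/s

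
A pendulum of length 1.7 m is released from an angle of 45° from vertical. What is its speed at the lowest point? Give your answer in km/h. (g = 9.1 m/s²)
h = L(1 − cosθ) = 1.7(1 − cos45°) = 0.497918 m
v = √(2gh) = √(2·9.1·0.497918) = 3.01033 m/s = 10.84 km/h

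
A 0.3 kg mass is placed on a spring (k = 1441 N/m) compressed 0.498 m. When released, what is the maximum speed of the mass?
½kx² = ½mv² ⇒ v = x√(k/m) = (0.498)√(1441/0.3) = 34.51 m/s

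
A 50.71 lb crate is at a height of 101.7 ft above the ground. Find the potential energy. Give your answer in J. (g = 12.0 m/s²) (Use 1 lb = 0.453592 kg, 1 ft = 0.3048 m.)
Convert to SI: m = 23.0017 kg, h = 30.9982 m
PE = mgh = (23.0017)(12.0)(30.9982) = 8556 J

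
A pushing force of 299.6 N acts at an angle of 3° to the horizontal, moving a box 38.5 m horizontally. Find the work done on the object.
W = F·d·cosθ = (299.6)(38.5)cos(3°) = 11520 J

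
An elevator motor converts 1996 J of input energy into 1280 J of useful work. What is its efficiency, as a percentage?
η = W_out/W_in = 1280/1996 = 64.13%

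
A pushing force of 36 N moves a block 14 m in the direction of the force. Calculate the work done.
W = F·d = (36)(14) = 504.0 J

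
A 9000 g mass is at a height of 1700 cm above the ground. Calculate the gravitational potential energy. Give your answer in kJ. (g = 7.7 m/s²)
Convert to SI: m = 9.0 kg, h = 17.0 m
PE = mgh = (9.0)(7.7)(17.0) = 1178.1 J = 1.178 kJ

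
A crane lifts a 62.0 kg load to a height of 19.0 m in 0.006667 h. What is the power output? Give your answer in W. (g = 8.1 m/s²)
Convert to SI: m = 62.0 kg, h = 19.0 m, t = 24.0012 s
P = mgh/t = (62.0)(8.1)(19.0)/24.0012 = 397.6 W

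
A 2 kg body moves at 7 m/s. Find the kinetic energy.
KE = ½mv² = ½(2)(7)² = 49.0 J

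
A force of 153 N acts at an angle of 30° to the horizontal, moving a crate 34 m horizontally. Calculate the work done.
W = F·d·cosθ = (153)(34)cos(30°) = 4505 J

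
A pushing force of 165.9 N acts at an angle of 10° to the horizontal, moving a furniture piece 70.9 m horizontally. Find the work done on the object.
W = F·d·cosθ = (165.9)(70.9)cos(10°) = 11580 J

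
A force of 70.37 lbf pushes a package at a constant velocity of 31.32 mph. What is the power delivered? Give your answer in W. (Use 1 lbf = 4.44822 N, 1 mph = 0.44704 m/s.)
Convert to SI: F = 313.021 N, v = 14.0013 m/s
P = Fv = (313.021)(14.0013) = 4383 W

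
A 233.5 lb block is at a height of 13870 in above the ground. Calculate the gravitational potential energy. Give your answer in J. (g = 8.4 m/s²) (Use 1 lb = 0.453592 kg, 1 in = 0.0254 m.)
Convert to SI: m = 105.914 kg, h = 352.298 m
PE = mgh = (105.914)(8.4)(352.298) = 313400 J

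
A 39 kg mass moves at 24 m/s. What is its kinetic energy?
KE = ½mv² = ½(39)(24)² = 11232.0 J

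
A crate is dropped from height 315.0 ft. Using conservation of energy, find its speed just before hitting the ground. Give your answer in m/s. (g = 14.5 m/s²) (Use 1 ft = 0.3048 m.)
Convert to SI: h = 96.012 m
mgh = ½mv² ⇒ v = √(2gh) = √(2·14.5·96.012) = 52.77 m/s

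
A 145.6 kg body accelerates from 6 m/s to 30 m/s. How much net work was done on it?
W = ΔKE = ½m(v₂² − v₁²) = ½(145.6)(30² − 6²) = 62899.2 J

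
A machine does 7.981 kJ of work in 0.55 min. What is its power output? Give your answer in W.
Convert to SI: W = 7981.0 J, t = 33.0 s
P = W/t = 7981.0/33.0 = 241.8 W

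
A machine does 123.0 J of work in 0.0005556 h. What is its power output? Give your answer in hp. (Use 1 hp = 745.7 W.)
Convert to SI: W = 123.0 J, t = 2.00016 s
P = W/t = 123.0/2.00016 = 61.4951 W = 0.08247 hp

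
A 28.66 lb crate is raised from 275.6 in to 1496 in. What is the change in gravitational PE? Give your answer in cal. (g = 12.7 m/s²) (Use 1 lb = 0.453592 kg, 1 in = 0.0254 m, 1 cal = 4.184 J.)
Convert to SI: m = 12.9999 kg, Δh = 30.9982 m
ΔPE = mgΔh = (12.9999)(12.7)(30.9982) = 5117.78 J = 1223 cal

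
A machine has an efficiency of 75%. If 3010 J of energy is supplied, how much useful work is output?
W_out = η·W_in = 0.75·3010 = 2257.5 J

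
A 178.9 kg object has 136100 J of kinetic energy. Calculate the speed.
v = √(2·KE/m) = √(2·136100/178.9) = 39.01 m/s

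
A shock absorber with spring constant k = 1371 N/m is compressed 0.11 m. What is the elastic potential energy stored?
PE = ½kx² = ½(1371)(0.11)² = 8.295 J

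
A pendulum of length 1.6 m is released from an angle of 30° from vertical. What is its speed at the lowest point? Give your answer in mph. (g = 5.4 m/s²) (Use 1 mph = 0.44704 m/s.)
h = L(1 − cosθ) = 1.6(1 − cos30°) = 0.214359 m
v = √(2gh) = √(2·5.4·0.214359) = 1.52154 m/s = 3.404 mph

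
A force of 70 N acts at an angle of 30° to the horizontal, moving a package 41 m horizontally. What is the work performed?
W = F·d·cosθ = (70)(41)cos(30°) = 2485 J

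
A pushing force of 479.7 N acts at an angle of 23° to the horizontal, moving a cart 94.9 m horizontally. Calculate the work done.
W = F·d·cosθ = (479.7)(94.9)cos(23°) = 41900 J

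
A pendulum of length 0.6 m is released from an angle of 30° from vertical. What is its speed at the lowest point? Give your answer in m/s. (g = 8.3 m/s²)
h = L(1 − cosθ) = 0.6(1 − cos30°) = 0.0803848 m
v = √(2gh) = √(2·8.3·0.0803848) = 1.155 m/s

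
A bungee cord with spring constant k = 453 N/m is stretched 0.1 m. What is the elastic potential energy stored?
PE = ½kx² = ½(453)(0.1)² = 2.265 J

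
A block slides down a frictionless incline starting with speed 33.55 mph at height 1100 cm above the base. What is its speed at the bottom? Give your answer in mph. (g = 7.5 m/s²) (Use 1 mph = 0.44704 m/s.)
Convert to SI: v₀ = 14.9982 m/s, h = 11.0 m
½mv₀² + mgh = ½mv² ⇒ v = √(v₀² + 2gh) = √(14.9982² + 2·7.5·11.0) = 19.747 m/s = 44.17 mph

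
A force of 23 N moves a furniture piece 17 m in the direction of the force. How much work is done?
W = F·d = (23)(17) = 391.0 J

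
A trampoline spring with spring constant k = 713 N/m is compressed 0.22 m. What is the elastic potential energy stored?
PE = ½kx² = ½(713)(0.22)² = 17.25 J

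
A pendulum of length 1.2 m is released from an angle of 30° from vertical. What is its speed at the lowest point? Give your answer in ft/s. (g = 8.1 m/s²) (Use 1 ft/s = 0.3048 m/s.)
h = L(1 − cosθ) = 1.2(1 − cos30°) = 0.16077 m
v = √(2gh) = √(2·8.1·0.16077) = 1.61384 m/s = 5.295 ft/s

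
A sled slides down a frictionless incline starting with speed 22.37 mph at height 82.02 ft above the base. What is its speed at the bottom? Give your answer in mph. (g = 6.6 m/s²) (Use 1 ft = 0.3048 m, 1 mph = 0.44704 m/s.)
Convert to SI: v₀ = 10.0003 m/s, h = 24.9997 m
½mv₀² + mgh = ½mv² ⇒ v = √(v₀² + 2gh) = √(10.0003² + 2·6.6·24.9997) = 20.7365 m/s = 46.39 mph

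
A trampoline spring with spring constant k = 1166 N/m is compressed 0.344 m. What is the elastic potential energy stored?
PE = ½kx² = ½(1166)(0.344)² = 68.99 J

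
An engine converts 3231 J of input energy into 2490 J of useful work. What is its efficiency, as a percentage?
η = W_out/W_in = 2490/3231 = 77.07%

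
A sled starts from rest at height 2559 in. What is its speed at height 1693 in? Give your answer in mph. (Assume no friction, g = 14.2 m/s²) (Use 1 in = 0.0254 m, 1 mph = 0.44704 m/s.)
Convert to SI: h₁−h₂ = 21.9964 m
mgh₁ = mgh₂ + ½mv² ⇒ v = √(2g(h₁−h₂)) = √(2·14.2·21.9964) = 24.994 m/s = 55.91 mph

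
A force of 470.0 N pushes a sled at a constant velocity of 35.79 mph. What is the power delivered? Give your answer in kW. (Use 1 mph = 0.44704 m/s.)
Convert to SI: F = 470.0 N, v = 15.9996 m/s
P = Fv = (470.0)(15.9996) = 7519.79 W = 7.52 kW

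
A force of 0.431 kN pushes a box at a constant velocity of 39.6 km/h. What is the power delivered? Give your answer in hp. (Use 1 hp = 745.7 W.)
Convert to SI: F = 431.0 N, v = 11.0 m/s
P = Fv = (431.0)(11.0) = 4741.0 W = 6.358 hp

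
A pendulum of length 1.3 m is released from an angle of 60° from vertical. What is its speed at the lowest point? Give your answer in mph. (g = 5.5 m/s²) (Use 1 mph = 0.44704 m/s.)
h = L(1 − cosθ) = 1.3(1 − cos60°) = 0.65 m
v = √(2gh) = √(2·5.5·0.65) = 2.67395 m/s = 5.981 mph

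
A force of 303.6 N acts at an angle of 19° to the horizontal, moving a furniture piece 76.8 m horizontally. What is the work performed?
W = F·d·cosθ = (303.6)(76.8)cos(19°) = 22050 J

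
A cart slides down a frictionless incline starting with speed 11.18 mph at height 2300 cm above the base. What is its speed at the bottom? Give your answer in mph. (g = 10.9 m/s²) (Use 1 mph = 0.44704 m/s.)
Convert to SI: v₀ = 4.99791 m/s, h = 23.0 m
½mv₀² + mgh = ½mv² ⇒ v = √(v₀² + 2gh) = √(4.99791² + 2·10.9·23.0) = 22.943 m/s = 51.32 mph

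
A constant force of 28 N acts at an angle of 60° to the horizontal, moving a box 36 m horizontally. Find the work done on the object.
W = F·d·cosθ = (28)(36)cos(60°) = 504.0 J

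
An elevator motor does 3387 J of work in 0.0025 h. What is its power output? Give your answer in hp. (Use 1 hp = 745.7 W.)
Convert to SI: W = 3387.0 J, t = 9.0 s
P = W/t = 3387.0/9.0 = 376.333 W = 0.5047 hp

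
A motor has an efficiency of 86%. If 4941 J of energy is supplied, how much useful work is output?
W_out = η·W_in = 0.86·4941 = 4249.26 J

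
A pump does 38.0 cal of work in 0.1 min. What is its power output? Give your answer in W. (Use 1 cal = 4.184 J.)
Convert to SI: W = 158.992 J, t = 6.0 s
P = W/t = 158.992/6.0 = 26.5 W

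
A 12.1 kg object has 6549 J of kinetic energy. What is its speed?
v = √(2·KE/m) = √(2·6549/12.1) = 32.9 m/s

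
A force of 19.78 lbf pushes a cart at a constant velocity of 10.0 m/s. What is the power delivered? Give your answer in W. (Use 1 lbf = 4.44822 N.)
Convert to SI: F = 87.9858 N, v = 10.0 m/s
P = Fv = (87.9858)(10.0) = 879.9 W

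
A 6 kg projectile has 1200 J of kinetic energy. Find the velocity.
v = √(2·KE/m) = √(2·1200/6) = 20.0 m/s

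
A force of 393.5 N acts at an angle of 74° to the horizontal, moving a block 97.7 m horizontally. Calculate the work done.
W = F·d·cosθ = (393.5)(97.7)cos(74°) = 10600 J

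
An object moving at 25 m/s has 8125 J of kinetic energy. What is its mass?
m = 2·KE/v² = 2·8125/(25)² = 26.0 kg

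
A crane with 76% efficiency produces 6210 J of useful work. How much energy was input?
W_in = W_out/η = 6210/0.76 = 8171 J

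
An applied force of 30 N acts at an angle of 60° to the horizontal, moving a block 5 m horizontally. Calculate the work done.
W = F·d·cosθ = (30)(5)cos(60°) = 75.0 J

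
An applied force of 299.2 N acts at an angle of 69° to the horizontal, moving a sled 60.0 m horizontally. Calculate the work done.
W = F·d·cosθ = (299.2)(60.0)cos(69°) = 6433 J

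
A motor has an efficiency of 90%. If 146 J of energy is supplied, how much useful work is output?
W_out = η·W_in = 0.9·146 = 131.4 J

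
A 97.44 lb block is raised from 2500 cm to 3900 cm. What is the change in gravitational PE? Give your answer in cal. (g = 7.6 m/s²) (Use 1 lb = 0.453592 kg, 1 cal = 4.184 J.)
Convert to SI: m = 44.198 kg, Δh = 14.0 m
ΔPE = mgΔh = (44.198)(7.6)(14.0) = 4702.67 J = 1124 cal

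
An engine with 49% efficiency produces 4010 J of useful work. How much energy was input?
W_in = W_out/η = 4010/0.49 = 8184 J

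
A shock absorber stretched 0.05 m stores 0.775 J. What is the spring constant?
k = 2·PE/x² = 2·0.775/(0.05)² = 620.0 N/m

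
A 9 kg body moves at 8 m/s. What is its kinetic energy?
KE = ½mv² = ½(9)(8)² = 288.0 J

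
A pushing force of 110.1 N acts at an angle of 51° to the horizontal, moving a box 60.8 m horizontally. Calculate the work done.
W = F·d·cosθ = (110.1)(60.8)cos(51°) = 4213 J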